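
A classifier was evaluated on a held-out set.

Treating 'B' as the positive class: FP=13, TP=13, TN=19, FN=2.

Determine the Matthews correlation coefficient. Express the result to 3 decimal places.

0.432

MCC = (TP·TN − FP·FN) / √((TP+FP)(TP+FN)(TN+FP)(TN+FN))
Numerator = 13·19 − 13·2 = 221
Denominator = √(26·15·32·21) = √262080 = 511.9375
MCC = 221 / 511.9375 = 0.432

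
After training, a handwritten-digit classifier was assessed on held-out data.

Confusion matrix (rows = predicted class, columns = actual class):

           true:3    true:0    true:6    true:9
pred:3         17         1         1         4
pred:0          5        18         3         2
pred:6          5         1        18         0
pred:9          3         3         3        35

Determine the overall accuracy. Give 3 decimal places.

0.739

Accuracy = trace / total = (17+18+18+35=88) / 119 = 88/119 = 0.739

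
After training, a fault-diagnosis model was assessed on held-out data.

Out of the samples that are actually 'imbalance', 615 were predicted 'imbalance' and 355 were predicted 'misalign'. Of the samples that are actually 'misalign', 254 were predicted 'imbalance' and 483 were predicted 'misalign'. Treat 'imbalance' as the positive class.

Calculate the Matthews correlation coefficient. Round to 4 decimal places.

0.2867

MCC = (TP·TN − FP·FN) / √((TP+FP)(TP+FN)(TN+FP)(TN+FN))
Numerator = 615·483 − 254·355 = 206875
Denominator = √(869·970·737·838) = √520598625580 = 721525.2079
MCC = 206875 / 721525.2079 = 0.2867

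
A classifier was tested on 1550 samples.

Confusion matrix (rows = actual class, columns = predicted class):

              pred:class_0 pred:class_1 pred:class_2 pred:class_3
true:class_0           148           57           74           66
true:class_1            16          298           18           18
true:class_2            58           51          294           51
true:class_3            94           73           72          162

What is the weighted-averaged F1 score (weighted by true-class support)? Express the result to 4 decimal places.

Per-class F1 score (2·TP/(2·TP+FP+FN)):
  class_0: TP=148, FP=16+58+94=168, FN=57+74+66=197 → 296/661 = 0.44781
  class_1: TP=298, FP=57+51+73=181, FN=16+18+18=52 → 596/829 = 0.71894
  class_2: TP=294, FP=74+18+72=164, FN=58+51+51=160 → 588/912 = 0.64474
  class_3: TP=162, FP=66+18+51=135, FN=94+73+72=239 → 324/698 = 0.46418
Weighted-F1 score = Σ (supportᵢ/N)·F1 scoreᵢ with N=1550: (345/1550)·0.44781 + (350/1550)·0.71894 + (454/1550)·0.64474 + (401/1550)·0.46418 = 0.5709

0.5709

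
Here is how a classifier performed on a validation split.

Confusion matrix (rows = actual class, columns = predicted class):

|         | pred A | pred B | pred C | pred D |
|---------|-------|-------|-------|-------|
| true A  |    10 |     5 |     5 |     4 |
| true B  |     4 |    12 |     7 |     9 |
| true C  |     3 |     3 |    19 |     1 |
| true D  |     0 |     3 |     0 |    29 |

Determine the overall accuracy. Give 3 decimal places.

0.614

Accuracy = trace / total = (10+12+19+29=70) / 114 = 70/114 = 0.614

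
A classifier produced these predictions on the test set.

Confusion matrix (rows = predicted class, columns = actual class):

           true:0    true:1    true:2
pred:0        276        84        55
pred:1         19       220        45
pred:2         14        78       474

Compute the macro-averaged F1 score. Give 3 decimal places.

0.752

Per-class F1 score (2·TP/(2·TP+FP+FN)):
  0: TP=276, FP=84+55=139, FN=19+14=33 → 552/724 = 0.7624
  1: TP=220, FP=19+45=64, FN=84+78=162 → 440/666 = 0.6607
  2: TP=474, FP=14+78=92, FN=55+45=100 → 948/1140 = 0.8316
Macro-F1 score = mean = (0.7624 + 0.6607 + 0.8316) / 3 = 0.752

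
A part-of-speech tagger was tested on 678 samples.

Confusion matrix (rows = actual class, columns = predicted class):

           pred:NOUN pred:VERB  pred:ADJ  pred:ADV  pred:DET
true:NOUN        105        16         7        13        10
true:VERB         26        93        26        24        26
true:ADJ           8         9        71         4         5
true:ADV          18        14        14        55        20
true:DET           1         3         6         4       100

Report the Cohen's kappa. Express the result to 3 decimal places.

Observed agreement pₒ = trace/N = 424/678 = 0.6254
Expected agreement pₑ = Σ (rowᵢ·colᵢ)/N² = (151·158 + 195·135 + 97·124 + 121·100 + 114·161)/678² = 0.2016
κ = (pₒ − pₑ)/(1 − pₑ) = (0.6254 − 0.2016)/(1 − 0.2016) = 0.531

0.531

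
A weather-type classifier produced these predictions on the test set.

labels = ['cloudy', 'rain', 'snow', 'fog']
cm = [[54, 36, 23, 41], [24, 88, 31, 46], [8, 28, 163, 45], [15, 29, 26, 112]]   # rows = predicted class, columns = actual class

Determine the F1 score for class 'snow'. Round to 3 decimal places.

0.669

One-vs-rest for 'snow': TP = diagonal; FP = other classes predicted 'snow'; FN = 'snow' predicted as other.
F1 score = 2·TP/(2·TP+FP+FN).
snow: TP=163, FP=8+28+45=81, FN=23+31+26=80 → 326/487 = 0.6694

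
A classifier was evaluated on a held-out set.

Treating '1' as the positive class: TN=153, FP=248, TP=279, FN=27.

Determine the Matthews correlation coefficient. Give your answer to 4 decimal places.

MCC = (TP·TN − FP·FN) / √((TP+FP)(TP+FN)(TN+FP)(TN+FN))
Numerator = 279·153 − 248·27 = 35991
Denominator = √(527·306·401·180) = √11639891160 = 107888.3273
MCC = 35991 / 107888.3273 = 0.3336

0.3336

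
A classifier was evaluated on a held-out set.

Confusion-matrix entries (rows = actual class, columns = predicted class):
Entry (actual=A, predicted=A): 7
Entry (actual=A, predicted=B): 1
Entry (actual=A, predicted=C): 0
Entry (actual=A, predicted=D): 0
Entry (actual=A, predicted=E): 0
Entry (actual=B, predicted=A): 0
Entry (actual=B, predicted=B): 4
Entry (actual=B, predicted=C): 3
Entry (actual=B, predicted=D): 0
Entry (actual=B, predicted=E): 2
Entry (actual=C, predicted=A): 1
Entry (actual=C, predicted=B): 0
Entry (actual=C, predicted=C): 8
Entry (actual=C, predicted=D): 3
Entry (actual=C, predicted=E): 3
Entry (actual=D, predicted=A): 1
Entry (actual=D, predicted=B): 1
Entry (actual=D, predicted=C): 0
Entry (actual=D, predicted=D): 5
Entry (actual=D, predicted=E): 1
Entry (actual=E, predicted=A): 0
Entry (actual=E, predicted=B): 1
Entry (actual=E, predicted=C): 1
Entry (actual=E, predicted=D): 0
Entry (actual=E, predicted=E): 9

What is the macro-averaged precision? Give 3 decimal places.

Per-class precision (TP/(TP+FP)):
  A: TP=7, FP=0+1+1+0=2 → 7/9 = 0.7778
  B: TP=4, FP=1+0+1+1=3 → 4/7 = 0.5714
  C: TP=8, FP=0+3+0+1=4 → 8/12 = 0.6667
  D: TP=5, FP=0+0+3+0=3 → 5/8 = 0.6250
  E: TP=9, FP=0+2+3+1=6 → 9/15 = 0.6000
Macro-precision = mean = (0.7778 + 0.5714 + 0.6667 + 0.6250 + 0.6000) / 5 = 0.648

0.648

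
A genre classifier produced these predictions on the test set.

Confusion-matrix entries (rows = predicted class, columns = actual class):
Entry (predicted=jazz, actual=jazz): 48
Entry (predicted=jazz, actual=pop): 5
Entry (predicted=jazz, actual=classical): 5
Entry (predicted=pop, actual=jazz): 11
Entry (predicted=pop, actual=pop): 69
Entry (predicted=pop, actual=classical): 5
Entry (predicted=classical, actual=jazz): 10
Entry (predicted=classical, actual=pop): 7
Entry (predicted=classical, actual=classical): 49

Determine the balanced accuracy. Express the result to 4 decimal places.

0.7927

Balanced accuracy = mean of per-class recall.
  jazz: recall = 48/69 = 0.69565
  pop: recall = 69/81 = 0.85185
  classical: recall = 49/59 = 0.83051
Mean = (0.69565 + 0.85185 + 0.83051) / 3 = 0.7927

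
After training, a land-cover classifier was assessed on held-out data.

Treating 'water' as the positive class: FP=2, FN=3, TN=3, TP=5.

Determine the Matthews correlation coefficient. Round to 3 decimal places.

0.220

MCC = (TP·TN − FP·FN) / √((TP+FP)(TP+FN)(TN+FP)(TN+FN))
Numerator = 5·3 − 2·3 = 9
Denominator = √(7·8·5·6) = √1680 = 40.9878
MCC = 9 / 40.9878 = 0.220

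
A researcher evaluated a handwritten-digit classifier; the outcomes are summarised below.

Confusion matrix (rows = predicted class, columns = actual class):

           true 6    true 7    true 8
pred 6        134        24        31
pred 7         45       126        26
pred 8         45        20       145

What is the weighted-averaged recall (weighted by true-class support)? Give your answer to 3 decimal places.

0.680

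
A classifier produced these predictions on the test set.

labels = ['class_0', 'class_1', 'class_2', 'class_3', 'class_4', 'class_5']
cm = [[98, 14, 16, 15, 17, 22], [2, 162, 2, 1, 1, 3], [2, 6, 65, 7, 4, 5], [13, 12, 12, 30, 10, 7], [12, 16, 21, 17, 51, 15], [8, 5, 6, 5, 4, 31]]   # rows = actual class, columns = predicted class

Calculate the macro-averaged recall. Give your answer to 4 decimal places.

Per-class recall (TP/(TP+FN)):
  class_0: TP=98, FN=14+16+15+17+22=84 → 98/182 = 0.53846
  class_1: TP=162, FN=2+2+1+1+3=9 → 162/171 = 0.94737
  class_2: TP=65, FN=2+6+7+4+5=24 → 65/89 = 0.73034
  class_3: TP=30, FN=13+12+12+10+7=54 → 30/84 = 0.35714
  class_4: TP=51, FN=12+16+21+17+15=81 → 51/132 = 0.38636
  class_5: TP=31, FN=8+5+6+5+4=28 → 31/59 = 0.52542
Macro-recall = mean = (0.53846 + 0.94737 + 0.73034 + 0.35714 + 0.38636 + 0.52542) / 6 = 0.5808

0.5808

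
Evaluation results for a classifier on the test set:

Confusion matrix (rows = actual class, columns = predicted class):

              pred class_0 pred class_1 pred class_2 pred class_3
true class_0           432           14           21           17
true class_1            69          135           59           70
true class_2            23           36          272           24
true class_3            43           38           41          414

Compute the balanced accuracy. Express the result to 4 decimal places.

0.7091

Balanced accuracy = mean of per-class recall.
  class_0: recall = 432/484 = 0.89256
  class_1: recall = 135/333 = 0.40541
  class_2: recall = 272/355 = 0.76620
  class_3: recall = 414/536 = 0.77239
Mean = (0.89256 + 0.40541 + 0.76620 + 0.77239) / 4 = 0.7091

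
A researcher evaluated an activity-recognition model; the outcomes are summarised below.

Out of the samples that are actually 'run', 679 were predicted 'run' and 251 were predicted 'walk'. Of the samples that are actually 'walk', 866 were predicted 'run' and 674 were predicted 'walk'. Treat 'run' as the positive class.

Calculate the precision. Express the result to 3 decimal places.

Precision = TP/(TP+FP) = 679/(679+866) = 679/1545 = 0.439

0.439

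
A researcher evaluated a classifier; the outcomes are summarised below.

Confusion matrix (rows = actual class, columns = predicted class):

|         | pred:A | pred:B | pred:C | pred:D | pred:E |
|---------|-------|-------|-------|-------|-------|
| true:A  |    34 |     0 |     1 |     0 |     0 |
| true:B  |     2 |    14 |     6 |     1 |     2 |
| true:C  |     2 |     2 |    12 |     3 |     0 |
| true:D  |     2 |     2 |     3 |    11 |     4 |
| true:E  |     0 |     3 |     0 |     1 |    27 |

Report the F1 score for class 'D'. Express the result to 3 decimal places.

0.579

F1 score = 2·TP/(2·TP+FP+FN).
D: TP=11, FP=0+1+3+1=5, FN=2+2+3+4=11 → 22/38 = 0.5789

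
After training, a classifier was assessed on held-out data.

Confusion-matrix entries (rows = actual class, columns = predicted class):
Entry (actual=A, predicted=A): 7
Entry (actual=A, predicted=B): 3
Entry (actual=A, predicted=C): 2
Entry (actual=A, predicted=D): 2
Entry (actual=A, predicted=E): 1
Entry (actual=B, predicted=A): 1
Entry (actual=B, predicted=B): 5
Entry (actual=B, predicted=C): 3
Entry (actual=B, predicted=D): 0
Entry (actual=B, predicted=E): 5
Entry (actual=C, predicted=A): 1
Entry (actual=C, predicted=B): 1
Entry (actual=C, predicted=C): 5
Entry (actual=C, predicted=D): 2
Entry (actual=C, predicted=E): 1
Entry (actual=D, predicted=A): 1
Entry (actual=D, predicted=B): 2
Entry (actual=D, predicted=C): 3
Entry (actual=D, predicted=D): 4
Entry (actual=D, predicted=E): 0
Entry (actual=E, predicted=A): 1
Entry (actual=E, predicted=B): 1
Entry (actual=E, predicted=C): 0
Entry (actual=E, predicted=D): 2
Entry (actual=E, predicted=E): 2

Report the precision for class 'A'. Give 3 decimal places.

0.636

One-vs-rest for 'A': TP = diagonal; FP = other classes predicted 'A'; FN = 'A' predicted as other.
precision = TP/(TP+FP).
A: TP=7, FP=1+1+1+1=4 → 7/11 = 0.6364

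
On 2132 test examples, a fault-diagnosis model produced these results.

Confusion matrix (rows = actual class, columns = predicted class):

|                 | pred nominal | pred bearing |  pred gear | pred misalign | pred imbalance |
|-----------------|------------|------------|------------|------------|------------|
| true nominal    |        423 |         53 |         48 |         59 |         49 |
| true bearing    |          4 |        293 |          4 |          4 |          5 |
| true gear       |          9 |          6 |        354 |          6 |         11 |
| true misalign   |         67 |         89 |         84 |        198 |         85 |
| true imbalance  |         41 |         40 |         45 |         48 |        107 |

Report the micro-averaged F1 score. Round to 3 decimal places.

0.645

Micro-averaging pools counts across classes: ΣTP=1375, ΣFP=757, ΣFN=757.
Micro-F1 score = 2·TP/(2·TP+FP+FN) on pooled counts = 0.645 (equals overall accuracy in single-label multiclass).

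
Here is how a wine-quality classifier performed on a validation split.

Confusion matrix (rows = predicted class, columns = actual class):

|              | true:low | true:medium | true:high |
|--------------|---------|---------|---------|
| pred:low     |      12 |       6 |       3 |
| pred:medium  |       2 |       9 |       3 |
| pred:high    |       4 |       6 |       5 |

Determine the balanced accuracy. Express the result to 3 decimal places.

0.517

Balanced accuracy = mean of per-class recall.
  low: recall = 12/18 = 0.6667
  medium: recall = 9/21 = 0.4286
  high: recall = 5/11 = 0.4545
Mean = (0.6667 + 0.4286 + 0.4545) / 3 = 0.517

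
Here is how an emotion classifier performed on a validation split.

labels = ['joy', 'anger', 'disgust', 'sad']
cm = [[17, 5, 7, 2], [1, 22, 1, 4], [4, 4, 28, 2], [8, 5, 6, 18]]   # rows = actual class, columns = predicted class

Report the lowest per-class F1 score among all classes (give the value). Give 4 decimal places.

Per-class F1 score (2·TP/(2·TP+FP+FN)):
  joy: TP=17, FP=1+4+8=13, FN=5+7+2=14 → 34/61 = 0.55738
  anger: TP=22, FP=5+4+5=14, FN=1+1+4=6 → 44/64 = 0.68750
  disgust: TP=28, FP=7+1+6=14, FN=4+4+2=10 → 56/80 = 0.70000
  sad: TP=18, FP=2+4+2=8, FN=8+5+6=19 → 36/63 = 0.57143
Lowest is class 'joy' with F1 score = 0.5574.

0.5574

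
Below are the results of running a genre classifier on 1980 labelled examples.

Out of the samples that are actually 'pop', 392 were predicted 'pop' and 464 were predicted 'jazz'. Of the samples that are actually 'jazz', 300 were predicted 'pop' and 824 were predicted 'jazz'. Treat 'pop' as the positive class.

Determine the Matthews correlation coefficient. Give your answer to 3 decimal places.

0.198

MCC = (TP·TN − FP·FN) / √((TP+FP)(TP+FN)(TN+FP)(TN+FN))
Numerator = 392·824 − 300·464 = 183808
Denominator = √(692·856·1124·1288) = √857555098624 = 926042.7089
MCC = 183808 / 926042.7089 = 0.198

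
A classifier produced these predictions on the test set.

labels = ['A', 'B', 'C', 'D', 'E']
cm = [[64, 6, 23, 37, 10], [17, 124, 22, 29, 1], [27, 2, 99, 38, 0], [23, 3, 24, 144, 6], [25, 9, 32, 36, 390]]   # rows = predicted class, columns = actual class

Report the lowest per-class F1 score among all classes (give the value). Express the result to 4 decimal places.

Per-class F1 score (2·TP/(2·TP+FP+FN)):
  A: TP=64, FP=6+23+37+10=76, FN=17+27+23+25=92 → 128/296 = 0.43243
  B: TP=124, FP=17+22+29+1=69, FN=6+2+3+9=20 → 248/337 = 0.73591
  C: TP=99, FP=27+2+38+0=67, FN=23+22+24+32=101 → 198/366 = 0.54098
  D: TP=144, FP=23+3+24+6=56, FN=37+29+38+36=140 → 288/484 = 0.59504
  E: TP=390, FP=25+9+32+36=102, FN=10+1+0+6=17 → 780/899 = 0.86763
Lowest is class 'A' with F1 score = 0.4324.

0.4324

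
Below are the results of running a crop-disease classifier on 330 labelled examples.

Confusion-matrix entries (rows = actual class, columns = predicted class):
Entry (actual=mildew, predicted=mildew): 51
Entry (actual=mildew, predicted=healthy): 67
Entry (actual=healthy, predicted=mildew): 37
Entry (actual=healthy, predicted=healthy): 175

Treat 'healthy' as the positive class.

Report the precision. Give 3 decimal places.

Precision = TP/(TP+FP) = 175/(175+67) = 175/242 = 0.723

0.723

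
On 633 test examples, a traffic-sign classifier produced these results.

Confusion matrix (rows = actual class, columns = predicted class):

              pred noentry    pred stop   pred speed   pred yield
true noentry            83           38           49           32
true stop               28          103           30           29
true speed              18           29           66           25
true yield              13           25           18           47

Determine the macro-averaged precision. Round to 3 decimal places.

0.468

Per-class precision (TP/(TP+FP)):
  noentry: TP=83, FP=28+18+13=59 → 83/142 = 0.5845
  stop: TP=103, FP=38+29+25=92 → 103/195 = 0.5282
  speed: TP=66, FP=49+30+18=97 → 66/163 = 0.4049
  yield: TP=47, FP=32+29+25=86 → 47/133 = 0.3534
Macro-precision = mean = (0.5845 + 0.5282 + 0.4049 + 0.3534) / 4 = 0.468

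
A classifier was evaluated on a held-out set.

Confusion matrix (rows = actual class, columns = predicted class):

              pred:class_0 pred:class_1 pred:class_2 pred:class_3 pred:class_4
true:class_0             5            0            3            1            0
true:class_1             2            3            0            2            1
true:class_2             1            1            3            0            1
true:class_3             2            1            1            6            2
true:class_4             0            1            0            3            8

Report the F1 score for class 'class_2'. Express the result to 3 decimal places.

Take TP from the diagonal, FP from the rest of the 'class_2' prediction marginal, FN from the rest of the 'class_2' actual marginal.
F1 score = 2·TP/(2·TP+FP+FN).
class_2: TP=3, FP=3+0+1+0=4, FN=1+1+0+1=3 → 6/13 = 0.4615

0.462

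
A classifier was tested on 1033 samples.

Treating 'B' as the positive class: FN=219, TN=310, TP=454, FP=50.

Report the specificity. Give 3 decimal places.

0.861

Specificity = TN/(TN+FP) = 310/(310+50) = 0.861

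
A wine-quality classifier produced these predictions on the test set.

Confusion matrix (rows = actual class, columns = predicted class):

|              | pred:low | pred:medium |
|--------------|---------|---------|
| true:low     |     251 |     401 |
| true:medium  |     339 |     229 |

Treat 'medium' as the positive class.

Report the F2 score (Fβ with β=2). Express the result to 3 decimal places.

0.395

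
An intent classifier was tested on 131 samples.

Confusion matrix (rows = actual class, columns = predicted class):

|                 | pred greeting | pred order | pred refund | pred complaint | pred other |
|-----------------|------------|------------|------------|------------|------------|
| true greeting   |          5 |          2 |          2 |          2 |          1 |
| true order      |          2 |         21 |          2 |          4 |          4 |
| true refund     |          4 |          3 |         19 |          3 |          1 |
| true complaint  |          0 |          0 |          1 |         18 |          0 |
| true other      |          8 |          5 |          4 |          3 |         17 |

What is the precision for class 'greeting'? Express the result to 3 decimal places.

0.263

Take TP from the diagonal, FP from the rest of the 'greeting' prediction marginal, FN from the rest of the 'greeting' actual marginal.
precision = TP/(TP+FP).
greeting: TP=5, FP=2+4+0+8=14 → 5/19 = 0.2632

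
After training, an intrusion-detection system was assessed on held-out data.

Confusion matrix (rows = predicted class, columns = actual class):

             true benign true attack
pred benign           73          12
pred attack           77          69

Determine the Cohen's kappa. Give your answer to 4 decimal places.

0.2858

Observed agreement pₒ = trace/N = 142/231 = 0.61472
Expected agreement pₑ = Σ (rowᵢ·colᵢ)/N² = (150·85 + 81·146)/231² = 0.46056
κ = (pₒ − pₑ)/(1 − pₑ) = (0.61472 − 0.46056)/(1 − 0.46056) = 0.2858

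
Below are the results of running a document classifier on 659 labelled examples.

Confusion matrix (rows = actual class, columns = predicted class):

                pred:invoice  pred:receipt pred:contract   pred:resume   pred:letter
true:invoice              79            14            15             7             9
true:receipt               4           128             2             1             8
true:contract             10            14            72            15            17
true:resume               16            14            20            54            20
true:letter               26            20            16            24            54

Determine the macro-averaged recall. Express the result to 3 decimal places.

Per-class recall (TP/(TP+FN)):
  invoice: TP=79, FN=14+15+7+9=45 → 79/124 = 0.6371
  receipt: TP=128, FN=4+2+1+8=15 → 128/143 = 0.8951
  contract: TP=72, FN=10+14+15+17=56 → 72/128 = 0.5625
  resume: TP=54, FN=16+14+20+20=70 → 54/124 = 0.4355
  letter: TP=54, FN=26+20+16+24=86 → 54/140 = 0.3857
Macro-recall = mean = (0.6371 + 0.8951 + 0.5625 + 0.4355 + 0.3857) / 5 = 0.583

0.583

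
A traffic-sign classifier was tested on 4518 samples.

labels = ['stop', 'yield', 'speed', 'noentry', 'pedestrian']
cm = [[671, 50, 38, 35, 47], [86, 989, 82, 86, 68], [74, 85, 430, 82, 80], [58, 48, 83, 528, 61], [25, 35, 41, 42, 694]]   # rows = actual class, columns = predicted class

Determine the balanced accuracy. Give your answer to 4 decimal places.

0.7265

Balanced accuracy = mean of per-class recall.
  stop: recall = 671/841 = 0.79786
  yield: recall = 989/1311 = 0.75439
  speed: recall = 430/751 = 0.57257
  noentry: recall = 528/778 = 0.67866
  pedestrian: recall = 694/837 = 0.82915
Mean = (0.79786 + 0.75439 + 0.57257 + 0.67866 + 0.82915) / 5 = 0.7265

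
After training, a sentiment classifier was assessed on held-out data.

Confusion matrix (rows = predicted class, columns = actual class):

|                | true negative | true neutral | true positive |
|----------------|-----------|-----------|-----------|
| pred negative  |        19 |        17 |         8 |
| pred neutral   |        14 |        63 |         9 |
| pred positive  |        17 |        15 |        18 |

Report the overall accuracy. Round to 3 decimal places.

Accuracy = trace / total = (19+63+18=100) / 180 = 100/180 = 0.556

0.556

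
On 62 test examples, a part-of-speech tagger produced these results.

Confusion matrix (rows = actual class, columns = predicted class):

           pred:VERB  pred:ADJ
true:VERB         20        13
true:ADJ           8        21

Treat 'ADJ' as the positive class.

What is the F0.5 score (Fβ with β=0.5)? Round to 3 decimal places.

Fβ = (1+β²)·TP / ((1+β²)·TP + β²·FN + FP), with β²=1/4
= 1.25·21 / (1.25·21 + 0.25·8 + 13) = 0.636

0.636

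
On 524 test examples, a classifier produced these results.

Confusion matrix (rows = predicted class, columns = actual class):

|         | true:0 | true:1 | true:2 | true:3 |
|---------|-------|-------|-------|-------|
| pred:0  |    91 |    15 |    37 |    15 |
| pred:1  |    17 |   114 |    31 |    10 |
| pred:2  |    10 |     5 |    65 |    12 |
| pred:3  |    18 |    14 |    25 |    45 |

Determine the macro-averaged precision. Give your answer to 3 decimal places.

Per-class precision (TP/(TP+FP)):
  0: TP=91, FP=15+37+15=67 → 91/158 = 0.5759
  1: TP=114, FP=17+31+10=58 → 114/172 = 0.6628
  2: TP=65, FP=10+5+12=27 → 65/92 = 0.7065
  3: TP=45, FP=18+14+25=57 → 45/102 = 0.4412
Macro-precision = mean = (0.5759 + 0.6628 + 0.7065 + 0.4412) / 4 = 0.597

0.597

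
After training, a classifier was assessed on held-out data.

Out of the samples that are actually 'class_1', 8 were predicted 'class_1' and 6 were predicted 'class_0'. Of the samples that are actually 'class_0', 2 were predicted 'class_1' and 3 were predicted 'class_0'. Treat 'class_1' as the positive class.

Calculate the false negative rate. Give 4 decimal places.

0.4286

FNR = FN/(FN+TP) = 6/(6+8) = 0.4286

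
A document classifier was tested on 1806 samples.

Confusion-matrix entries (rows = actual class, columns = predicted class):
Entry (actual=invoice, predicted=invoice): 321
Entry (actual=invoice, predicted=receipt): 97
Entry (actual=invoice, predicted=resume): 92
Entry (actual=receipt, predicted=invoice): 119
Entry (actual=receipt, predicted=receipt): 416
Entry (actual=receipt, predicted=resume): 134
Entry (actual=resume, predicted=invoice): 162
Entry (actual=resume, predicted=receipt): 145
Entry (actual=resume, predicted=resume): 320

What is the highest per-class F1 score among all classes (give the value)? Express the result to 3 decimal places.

0.627

Per-class F1 score (2·TP/(2·TP+FP+FN)):
  invoice: TP=321, FP=119+162=281, FN=97+92=189 → 642/1112 = 0.5773
  receipt: TP=416, FP=97+145=242, FN=119+134=253 → 832/1327 = 0.6270
  resume: TP=320, FP=92+134=226, FN=162+145=307 → 640/1173 = 0.5456
Highest is class 'receipt' with F1 score = 0.627.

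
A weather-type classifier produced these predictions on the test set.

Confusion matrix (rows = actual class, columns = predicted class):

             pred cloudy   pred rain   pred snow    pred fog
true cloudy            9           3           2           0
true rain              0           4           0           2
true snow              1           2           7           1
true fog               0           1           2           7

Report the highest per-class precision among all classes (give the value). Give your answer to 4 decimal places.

0.9000

Per-class precision (TP/(TP+FP)):
  cloudy: TP=9, FP=0+1+0=1 → 9/10 = 0.90000
  rain: TP=4, FP=3+2+1=6 → 4/10 = 0.40000
  snow: TP=7, FP=2+0+2=4 → 7/11 = 0.63636
  fog: TP=7, FP=0+2+1=3 → 7/10 = 0.70000
Highest is class 'cloudy' with precision = 0.9000.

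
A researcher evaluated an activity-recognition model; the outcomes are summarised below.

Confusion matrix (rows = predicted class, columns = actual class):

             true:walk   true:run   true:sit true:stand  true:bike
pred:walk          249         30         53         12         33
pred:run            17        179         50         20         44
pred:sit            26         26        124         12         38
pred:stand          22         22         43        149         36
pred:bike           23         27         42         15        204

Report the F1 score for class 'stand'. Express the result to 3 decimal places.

Treat 'stand' as positive and all other classes as negative.
F1 score = 2·TP/(2·TP+FP+FN).
stand: TP=149, FP=22+22+43+36=123, FN=12+20+12+15=59 → 298/480 = 0.6208

0.621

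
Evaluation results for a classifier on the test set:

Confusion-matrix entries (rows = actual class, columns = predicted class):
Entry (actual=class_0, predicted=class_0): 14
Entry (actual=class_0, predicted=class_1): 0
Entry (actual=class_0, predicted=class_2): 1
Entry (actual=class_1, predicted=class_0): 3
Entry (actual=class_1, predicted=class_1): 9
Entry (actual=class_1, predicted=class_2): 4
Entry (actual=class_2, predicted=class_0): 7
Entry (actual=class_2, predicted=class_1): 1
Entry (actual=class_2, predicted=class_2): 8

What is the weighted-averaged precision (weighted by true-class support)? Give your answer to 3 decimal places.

0.702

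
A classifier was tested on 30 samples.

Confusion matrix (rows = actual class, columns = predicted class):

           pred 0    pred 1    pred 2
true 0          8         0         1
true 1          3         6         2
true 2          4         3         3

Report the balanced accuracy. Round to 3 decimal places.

0.578

Balanced accuracy = mean of per-class recall.
  0: recall = 8/9 = 0.8889
  1: recall = 6/11 = 0.5455
  2: recall = 3/10 = 0.3000
Mean = (0.8889 + 0.5455 + 0.3000) / 3 = 0.578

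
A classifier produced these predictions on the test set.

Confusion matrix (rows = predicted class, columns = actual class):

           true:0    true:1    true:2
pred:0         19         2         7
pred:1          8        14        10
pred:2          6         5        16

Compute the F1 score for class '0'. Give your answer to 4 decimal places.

0.6230

One-vs-rest for '0': TP = diagonal; FP = other classes predicted '0'; FN = '0' predicted as other.
F1 score = 2·TP/(2·TP+FP+FN).
0: TP=19, FP=2+7=9, FN=8+6=14 → 38/61 = 0.62295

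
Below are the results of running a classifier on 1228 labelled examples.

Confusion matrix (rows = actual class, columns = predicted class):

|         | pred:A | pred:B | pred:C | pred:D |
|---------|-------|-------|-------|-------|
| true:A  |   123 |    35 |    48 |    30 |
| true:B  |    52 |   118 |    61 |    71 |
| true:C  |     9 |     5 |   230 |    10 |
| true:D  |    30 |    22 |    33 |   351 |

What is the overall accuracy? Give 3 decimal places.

0.669

Accuracy = trace / total = (123+118+230+351=822) / 1228 = 822/1228 = 0.669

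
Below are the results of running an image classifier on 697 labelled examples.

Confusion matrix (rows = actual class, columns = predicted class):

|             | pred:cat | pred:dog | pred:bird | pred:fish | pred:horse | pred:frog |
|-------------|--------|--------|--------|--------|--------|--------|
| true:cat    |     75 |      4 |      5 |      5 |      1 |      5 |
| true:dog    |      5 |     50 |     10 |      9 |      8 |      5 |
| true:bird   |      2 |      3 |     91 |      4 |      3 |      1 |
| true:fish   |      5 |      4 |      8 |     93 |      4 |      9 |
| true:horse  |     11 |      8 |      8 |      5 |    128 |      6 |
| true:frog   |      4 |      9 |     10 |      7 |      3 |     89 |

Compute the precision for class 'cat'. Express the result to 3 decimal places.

0.735

One-vs-rest for 'cat': TP = diagonal; FP = other classes predicted 'cat'; FN = 'cat' predicted as other.
precision = TP/(TP+FP).
cat: TP=75, FP=5+2+5+11+4=27 → 75/102 = 0.7353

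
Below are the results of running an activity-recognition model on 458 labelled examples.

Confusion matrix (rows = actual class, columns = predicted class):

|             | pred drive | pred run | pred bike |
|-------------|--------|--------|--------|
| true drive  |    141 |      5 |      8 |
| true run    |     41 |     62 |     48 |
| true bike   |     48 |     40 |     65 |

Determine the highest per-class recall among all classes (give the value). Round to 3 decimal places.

0.916

Per-class recall (TP/(TP+FN)):
  drive: TP=141, FN=5+8=13 → 141/154 = 0.9156
  run: TP=62, FN=41+48=89 → 62/151 = 0.4106
  bike: TP=65, FN=48+40=88 → 65/153 = 0.4248
Highest is class 'drive' with recall = 0.916.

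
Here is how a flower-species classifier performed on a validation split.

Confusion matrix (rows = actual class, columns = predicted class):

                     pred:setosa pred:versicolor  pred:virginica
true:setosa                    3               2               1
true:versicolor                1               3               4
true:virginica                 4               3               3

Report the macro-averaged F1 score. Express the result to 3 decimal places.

Per-class F1 score (2·TP/(2·TP+FP+FN)):
  setosa: TP=3, FP=1+4=5, FN=2+1=3 → 6/14 = 0.4286
  versicolor: TP=3, FP=2+3=5, FN=1+4=5 → 6/16 = 0.3750
  virginica: TP=3, FP=1+4=5, FN=4+3=7 → 6/18 = 0.3333
Macro-F1 score = mean = (0.4286 + 0.3750 + 0.3333) / 3 = 0.379

0.379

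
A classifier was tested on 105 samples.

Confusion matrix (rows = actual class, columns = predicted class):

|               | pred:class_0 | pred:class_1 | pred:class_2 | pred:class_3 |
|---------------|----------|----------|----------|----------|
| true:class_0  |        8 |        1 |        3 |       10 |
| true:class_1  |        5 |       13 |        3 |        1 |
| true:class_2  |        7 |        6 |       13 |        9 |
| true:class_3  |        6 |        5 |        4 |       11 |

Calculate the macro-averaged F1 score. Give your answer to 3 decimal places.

0.430

Per-class F1 score (2·TP/(2·TP+FP+FN)):
  class_0: TP=8, FP=5+7+6=18, FN=1+3+10=14 → 16/48 = 0.3333
  class_1: TP=13, FP=1+6+5=12, FN=5+3+1=9 → 26/47 = 0.5532
  class_2: TP=13, FP=3+3+4=10, FN=7+6+9=22 → 26/58 = 0.4483
  class_3: TP=11, FP=10+1+9=20, FN=6+5+4=15 → 22/57 = 0.3860
Macro-F1 score = mean = (0.3333 + 0.5532 + 0.4483 + 0.3860) / 4 = 0.430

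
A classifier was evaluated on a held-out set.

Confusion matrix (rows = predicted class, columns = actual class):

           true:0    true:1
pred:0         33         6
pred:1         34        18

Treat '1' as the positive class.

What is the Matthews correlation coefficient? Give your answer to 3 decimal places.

0.216

MCC = (TP·TN − FP·FN) / √((TP+FP)(TP+FN)(TN+FP)(TN+FN))
Numerator = 18·33 − 34·6 = 390
Denominator = √(52·24·67·39) = √3261024 = 1805.8306
MCC = 390 / 1805.8306 = 0.216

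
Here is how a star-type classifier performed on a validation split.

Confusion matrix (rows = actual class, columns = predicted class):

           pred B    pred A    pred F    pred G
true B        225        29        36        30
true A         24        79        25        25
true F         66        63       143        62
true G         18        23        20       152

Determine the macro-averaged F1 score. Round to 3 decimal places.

0.572

Per-class F1 score (2·TP/(2·TP+FP+FN)):
  B: TP=225, FP=24+66+18=108, FN=29+36+30=95 → 450/653 = 0.6891
  A: TP=79, FP=29+63+23=115, FN=24+25+25=74 → 158/347 = 0.4553
  F: TP=143, FP=36+25+20=81, FN=66+63+62=191 → 286/558 = 0.5125
  G: TP=152, FP=30+25+62=117, FN=18+23+20=61 → 304/482 = 0.6307
Macro-F1 score = mean = (0.6891 + 0.4553 + 0.5125 + 0.6307) / 4 = 0.572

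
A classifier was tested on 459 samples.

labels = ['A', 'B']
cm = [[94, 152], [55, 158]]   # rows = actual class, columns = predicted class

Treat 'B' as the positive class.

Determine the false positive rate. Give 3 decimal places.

FPR = FP/(FP+TN) = 152/(152+94) = 0.618

0.618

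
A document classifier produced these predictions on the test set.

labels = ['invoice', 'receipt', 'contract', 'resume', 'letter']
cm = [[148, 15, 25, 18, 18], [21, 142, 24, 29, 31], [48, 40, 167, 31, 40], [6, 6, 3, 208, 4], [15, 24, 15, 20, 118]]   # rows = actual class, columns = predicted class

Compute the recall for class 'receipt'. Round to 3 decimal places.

0.575

recall = TP/(TP+FN).
receipt: TP=142, FN=21+24+29+31=105 → 142/247 = 0.5749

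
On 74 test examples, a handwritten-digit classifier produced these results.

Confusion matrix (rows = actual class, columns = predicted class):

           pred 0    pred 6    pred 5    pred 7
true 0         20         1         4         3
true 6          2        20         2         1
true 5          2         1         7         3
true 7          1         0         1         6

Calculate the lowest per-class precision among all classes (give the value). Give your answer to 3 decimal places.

0.462

Per-class precision (TP/(TP+FP)):
  0: TP=20, FP=2+2+1=5 → 20/25 = 0.8000
  6: TP=20, FP=1+1+0=2 → 20/22 = 0.9091
  5: TP=7, FP=4+2+1=7 → 7/14 = 0.5000
  7: TP=6, FP=3+1+3=7 → 6/13 = 0.4615
Lowest is class '7' with precision = 0.462.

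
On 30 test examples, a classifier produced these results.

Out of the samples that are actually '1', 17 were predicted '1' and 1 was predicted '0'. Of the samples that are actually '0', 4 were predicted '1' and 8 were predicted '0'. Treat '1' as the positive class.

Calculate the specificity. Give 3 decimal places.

Specificity = TN/(TN+FP) = 8/(8+4) = 0.667

0.667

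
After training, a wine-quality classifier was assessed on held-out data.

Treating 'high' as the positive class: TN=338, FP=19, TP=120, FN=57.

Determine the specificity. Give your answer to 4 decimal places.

0.9468

Specificity = TN/(TN+FP) = 338/(338+19) = 0.9468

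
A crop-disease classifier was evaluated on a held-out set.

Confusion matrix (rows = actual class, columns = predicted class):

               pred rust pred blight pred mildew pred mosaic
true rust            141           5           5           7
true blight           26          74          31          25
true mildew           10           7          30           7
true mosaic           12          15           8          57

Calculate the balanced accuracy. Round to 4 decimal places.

0.6355

Balanced accuracy = mean of per-class recall.
  rust: recall = 141/158 = 0.89241
  blight: recall = 74/156 = 0.47436
  mildew: recall = 30/54 = 0.55556
  mosaic: recall = 57/92 = 0.61957
Mean = (0.89241 + 0.47436 + 0.55556 + 0.61957) / 4 = 0.6355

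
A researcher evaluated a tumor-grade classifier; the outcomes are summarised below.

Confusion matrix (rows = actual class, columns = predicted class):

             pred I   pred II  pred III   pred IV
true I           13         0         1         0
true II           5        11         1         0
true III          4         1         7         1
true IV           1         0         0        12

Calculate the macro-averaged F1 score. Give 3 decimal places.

Per-class F1 score (2·TP/(2·TP+FP+FN)):
  I: TP=13, FP=5+4+1=10, FN=0+1+0=1 → 26/37 = 0.7027
  II: TP=11, FP=0+1+0=1, FN=5+1+0=6 → 22/29 = 0.7586
  III: TP=7, FP=1+1+0=2, FN=4+1+1=6 → 14/22 = 0.6364
  IV: TP=12, FP=0+0+1=1, FN=1+0+0=1 → 24/26 = 0.9231
Macro-F1 score = mean = (0.7027 + 0.7586 + 0.6364 + 0.9231) / 4 = 0.755

0.755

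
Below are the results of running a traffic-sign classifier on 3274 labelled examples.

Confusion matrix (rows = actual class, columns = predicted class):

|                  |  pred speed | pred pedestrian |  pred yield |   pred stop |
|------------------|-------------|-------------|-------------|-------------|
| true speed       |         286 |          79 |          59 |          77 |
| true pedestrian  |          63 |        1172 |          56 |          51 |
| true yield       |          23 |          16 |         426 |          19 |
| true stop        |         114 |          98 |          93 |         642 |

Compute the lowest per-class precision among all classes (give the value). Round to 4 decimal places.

0.5885

Per-class precision (TP/(TP+FP)):
  speed: TP=286, FP=63+23+114=200 → 286/486 = 0.58848
  pedestrian: TP=1172, FP=79+16+98=193 → 1172/1365 = 0.85861
  yield: TP=426, FP=59+56+93=208 → 426/634 = 0.67192
  stop: TP=642, FP=77+51+19=147 → 642/789 = 0.81369
Lowest is class 'speed' with precision = 0.5885.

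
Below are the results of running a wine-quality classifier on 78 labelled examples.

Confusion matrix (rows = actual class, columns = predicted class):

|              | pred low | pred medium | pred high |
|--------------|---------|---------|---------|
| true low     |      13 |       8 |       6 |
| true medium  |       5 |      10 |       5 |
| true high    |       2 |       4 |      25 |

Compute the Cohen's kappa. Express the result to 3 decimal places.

Observed agreement pₒ = trace/N = 48/78 = 0.6154
Expected agreement pₑ = Σ (rowᵢ·colᵢ)/N² = (27·20 + 20·22 + 31·36)/78² = 0.3445
κ = (pₒ − pₑ)/(1 − pₑ) = (0.6154 − 0.3445)/(1 − 0.3445) = 0.413

0.413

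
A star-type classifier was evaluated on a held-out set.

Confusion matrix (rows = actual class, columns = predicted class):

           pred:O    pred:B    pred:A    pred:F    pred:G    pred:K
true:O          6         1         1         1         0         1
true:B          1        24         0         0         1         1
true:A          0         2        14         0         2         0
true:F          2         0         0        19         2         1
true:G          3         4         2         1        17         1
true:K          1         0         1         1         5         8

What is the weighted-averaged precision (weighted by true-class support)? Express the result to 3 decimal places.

Per-class precision (TP/(TP+FP)):
  O: TP=6, FP=1+0+2+3+1=7 → 6/13 = 0.4615
  B: TP=24, FP=1+2+0+4+0=7 → 24/31 = 0.7742
  A: TP=14, FP=1+0+0+2+1=4 → 14/18 = 0.7778
  F: TP=19, FP=1+0+0+1+1=3 → 19/22 = 0.8636
  G: TP=17, FP=0+1+2+2+5=10 → 17/27 = 0.6296
  K: TP=8, FP=1+1+0+1+1=4 → 8/12 = 0.6667
Weighted-precision = Σ (supportᵢ/N)·precisionᵢ with N=123: (10/123)·0.4615 + (27/123)·0.7742 + (18/123)·0.7778 + (24/123)·0.8636 + (28/123)·0.6296 + (16/123)·0.6667 = 0.720

0.720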